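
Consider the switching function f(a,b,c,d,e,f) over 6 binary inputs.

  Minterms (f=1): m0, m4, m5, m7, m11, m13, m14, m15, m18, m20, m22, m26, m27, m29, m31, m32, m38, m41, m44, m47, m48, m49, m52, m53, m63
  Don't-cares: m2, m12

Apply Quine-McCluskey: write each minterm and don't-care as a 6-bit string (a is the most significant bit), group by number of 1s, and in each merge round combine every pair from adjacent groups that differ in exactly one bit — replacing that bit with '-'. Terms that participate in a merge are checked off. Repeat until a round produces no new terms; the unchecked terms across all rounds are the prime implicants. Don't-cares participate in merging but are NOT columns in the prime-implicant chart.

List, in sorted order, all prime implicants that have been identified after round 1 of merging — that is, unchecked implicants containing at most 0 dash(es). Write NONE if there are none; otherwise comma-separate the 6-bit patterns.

Round 0: 000000✓ 000010✓ 000100✓ 000101✓ 000111✓ 001011✓ 001100✓ 001101✓ 001110✓ 001111✓ 010010✓ 010100✓ 010110✓ 011010✓ 011011✓ 011101✓ 011111✓ 100000✓ 100110 101001 101100✓ 101111✓ 110000✓ 110001✓ 110100✓ 110101✓ 111111✓
Round 1: -00000 -01100 -01111✓ -10100 -11111✓ 0-0010 0-0100 0-1011✓ 0-1101✓ 0-1111✓ 00-100✓ 00-101✓ 00-111✓ 000-00 0000-0 0001-1✓ 00010-✓ 001-11✓ 0011-0✓ 0011-1✓ 00110-✓ 00111-✓ 01-010 010-10 0101-0 011-11✓ 01101- 0111-1✓ 1-0000 1-1111✓ 110-00✓ 110-01✓ 11000-✓ 11010-✓
Round 2: --1111 0-1-11 0-11-1 00-1-1 00-10- 0011-- 110-0-
PIs = {--1111, -00000, -01100, -10100, 0-0010, 0-0100, 0-1-11, 0-11-1, 00-1-1, 00-10-, 000-00, 0000-0, 0011--, 01-010, 010-10, 0101-0, 01101-, 1-0000, 100110, 101001, 110-0-}

100110, 101001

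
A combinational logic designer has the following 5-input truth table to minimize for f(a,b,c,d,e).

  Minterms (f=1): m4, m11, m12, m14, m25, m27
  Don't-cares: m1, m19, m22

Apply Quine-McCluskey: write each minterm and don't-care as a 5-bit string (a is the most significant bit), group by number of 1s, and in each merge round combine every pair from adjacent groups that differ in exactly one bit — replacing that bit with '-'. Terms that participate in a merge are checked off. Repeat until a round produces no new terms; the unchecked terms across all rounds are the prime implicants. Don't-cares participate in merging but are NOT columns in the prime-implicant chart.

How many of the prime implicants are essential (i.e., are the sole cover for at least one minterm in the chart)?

size-2^0 implicants → 00001  00100(✓)  01011(✓)  01100(✓)  01110(✓)  10011(✓)  10110  11001(✓)  11011(✓)
size-2^1 implicants → -1011  0-100  011-0  1-011  110-1
Unchecked terms (primes): -1011, 0-100, 00001, 011-0, 1-011, 10110, 110-1
Minterm coverage:
  m4 ⊆ 0-100 [E]
  m11 ⊆ -1011 [E]
  m12 ⊆ 0-100,011-0
  m14 ⊆ 011-0 [E]
  m25 ⊆ 110-1 [E]
  m27 ⊆ -1011,1-011,110-1
E = {-1011, 0-100, 011-0, 110-1}

4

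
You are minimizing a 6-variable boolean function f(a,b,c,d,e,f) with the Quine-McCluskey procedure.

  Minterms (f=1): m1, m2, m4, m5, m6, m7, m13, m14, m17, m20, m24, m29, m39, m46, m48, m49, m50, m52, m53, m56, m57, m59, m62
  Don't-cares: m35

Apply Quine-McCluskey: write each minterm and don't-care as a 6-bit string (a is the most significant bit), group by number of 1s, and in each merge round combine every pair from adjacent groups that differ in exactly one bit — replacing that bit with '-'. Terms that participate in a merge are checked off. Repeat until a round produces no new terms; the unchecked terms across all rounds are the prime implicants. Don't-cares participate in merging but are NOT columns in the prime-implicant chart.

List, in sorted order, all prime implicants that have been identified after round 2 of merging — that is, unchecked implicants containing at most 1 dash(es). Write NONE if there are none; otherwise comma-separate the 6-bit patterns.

-00111, -01110, -10001, -10100, -11000, 0-0001, 0-0100, 0-1101, 00-101, 00-110, 000-01, 000-10, 1-1110, 100-11, 1100-0, 1110-1

size-2^0 implicants → 000001(✓)  000010(✓)  000100(✓)  000101(✓)  000110(✓)  000111(✓)  001101(✓)  001110(✓)  010001(✓)  010100(✓)  011000(✓)  011101(✓)  100011(✓)  100111(✓)  101110(✓)  110000(✓)  110001(✓)  110010(✓)  110100(✓)  110101(✓)  111000(✓)  111001(✓)  111011(✓)  111110(✓)
size-2^1 implicants → -00111  -01110  -10001  -10100  -11000  0-0001  0-0100  0-1101  00-101  00-110  000-01  000-10  0001-0(✓)  0001-1(✓)  00010-(✓)  00011-(✓)  1-1110  100-11  11-000(✓)  11-001(✓)  110-00(✓)  110-01(✓)  1100-0  11000-(✓)  11010-(✓)  1110-1  11100-(✓)
size-2^2 implicants → 0001--  11-00-  110-0-
Unchecked terms (primes): -00111, -01110, -10001, -10100, -11000, 0-0001, 0-0100, 0-1101, 00-101, 00-110, 000-01, 000-10, 0001--, 1-1110, 100-11, 11-00-, 110-0-, 1100-0, 1110-1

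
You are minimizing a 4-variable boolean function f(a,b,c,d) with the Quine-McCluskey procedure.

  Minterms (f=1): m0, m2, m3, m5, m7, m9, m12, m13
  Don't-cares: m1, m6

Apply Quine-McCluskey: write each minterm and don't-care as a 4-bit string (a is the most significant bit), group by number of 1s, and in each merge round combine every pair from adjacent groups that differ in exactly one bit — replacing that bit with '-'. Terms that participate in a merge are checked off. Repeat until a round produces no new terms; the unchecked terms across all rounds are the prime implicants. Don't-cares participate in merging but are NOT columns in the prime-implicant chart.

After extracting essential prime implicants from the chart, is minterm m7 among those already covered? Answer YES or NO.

NO

[col 0] 0000*, 0001*, 0010*, 0011*, 0101*, 0110*, 0111*, 1001*, 1100*, 1101*
[col 1] -001*, -101*, 0-01*, 0-10*, 0-11*, 00-0*, 00-1*, 000-*, 001-*, 01-1*, 011-*, 1-01*, 110-
[col 2] --01, 0--1, 0-1-, 00--
Prime implicants: --01, 0--1, 0-1-, 00--, 110-
PI chart (minterm → PIs covering it):
  0 | 00--  (sole → essential)
  2 | 0-1-,00--
  3 | 0--1,0-1-,00--
  5 | --01,0--1
  7 | 0--1,0-1-
  9 | --01  (sole → essential)
  12 | 110-  (sole → essential)
  13 | --01,110-
Essential prime implicants: --01, 00--, 110-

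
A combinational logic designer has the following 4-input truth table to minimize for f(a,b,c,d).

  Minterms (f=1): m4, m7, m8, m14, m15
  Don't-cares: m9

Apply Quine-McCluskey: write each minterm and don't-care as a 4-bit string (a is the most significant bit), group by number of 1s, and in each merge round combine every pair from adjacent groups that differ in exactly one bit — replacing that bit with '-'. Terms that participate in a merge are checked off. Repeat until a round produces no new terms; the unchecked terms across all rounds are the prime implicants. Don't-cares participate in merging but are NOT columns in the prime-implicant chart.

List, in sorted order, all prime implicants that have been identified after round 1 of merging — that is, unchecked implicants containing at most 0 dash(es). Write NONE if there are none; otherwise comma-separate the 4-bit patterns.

0100

[col 0] 0100, 0111*, 1000*, 1001*, 1110*, 1111*
[col 1] -111, 100-, 111-
Prime implicants: -111, 0100, 100-, 111-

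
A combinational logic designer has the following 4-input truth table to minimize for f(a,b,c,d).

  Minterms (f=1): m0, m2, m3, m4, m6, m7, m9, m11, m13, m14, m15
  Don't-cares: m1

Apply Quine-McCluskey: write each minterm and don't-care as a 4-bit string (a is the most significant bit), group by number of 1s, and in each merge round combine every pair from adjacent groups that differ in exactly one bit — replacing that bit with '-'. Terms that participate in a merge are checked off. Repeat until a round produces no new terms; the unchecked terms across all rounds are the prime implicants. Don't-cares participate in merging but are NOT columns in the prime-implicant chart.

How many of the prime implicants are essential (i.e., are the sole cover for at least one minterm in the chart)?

3

Round 0: 0000✓ 0001✓ 0010✓ 0011✓ 0100✓ 0110✓ 0111✓ 1001✓ 1011✓ 1101✓ 1110✓ 1111✓
Round 1: -001✓ -011✓ -110✓ -111✓ 0-00✓ 0-10✓ 0-11✓ 00-0✓ 00-1✓ 000-✓ 001-✓ 01-0✓ 011-✓ 1-01✓ 1-11✓ 10-1✓ 11-1✓ 111-✓
Round 2: --11 -0-1 -11- 0--0 0-1- 00-- 1--1
PIs = {--11, -0-1, -11-, 0--0, 0-1-, 00--, 1--1}
Coverage chart:
  m0: 0--0,00--
  m2: 0--0,0-1-,00--
  m3: --11,-0-1,0-1-,00--
  m4: 0--0 ←essential
  m6: -11-,0--0,0-1-
  m7: --11,-11-,0-1-
  m9: -0-1,1--1
  m11: --11,-0-1,1--1
  m13: 1--1 ←essential
  m14: -11- ←essential
  m15: --11,-11-,1--1
Essential: -11-, 0--0, 1--1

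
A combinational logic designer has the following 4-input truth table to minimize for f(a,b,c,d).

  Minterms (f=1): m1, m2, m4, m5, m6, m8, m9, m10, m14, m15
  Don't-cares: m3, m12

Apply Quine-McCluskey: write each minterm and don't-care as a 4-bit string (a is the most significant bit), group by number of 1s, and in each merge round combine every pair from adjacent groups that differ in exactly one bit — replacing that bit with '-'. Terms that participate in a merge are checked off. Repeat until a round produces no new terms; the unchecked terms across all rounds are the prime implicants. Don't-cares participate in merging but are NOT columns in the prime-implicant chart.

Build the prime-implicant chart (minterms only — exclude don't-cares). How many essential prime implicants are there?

[col 0] 0001*, 0010*, 0011*, 0100*, 0101*, 0110*, 1000*, 1001*, 1010*, 1100*, 1110*, 1111*
[col 1] -001, -010*, -100*, -110*, 0-01, 0-10*, 00-1, 001-, 01-0*, 010-, 1-00*, 1-10*, 10-0*, 100-, 11-0*, 111-
[col 2] --10, -1-0, 1--0
Prime implicants: --10, -001, -1-0, 0-01, 00-1, 001-, 010-, 1--0, 100-, 111-
PI chart (minterm → PIs covering it):
  1 | -001,0-01,00-1
  2 | --10,001-
  4 | -1-0,010-
  5 | 0-01,010-
  6 | --10,-1-0
  8 | 1--0,100-
  9 | -001,100-
  10 | --10,1--0
  14 | --10,-1-0,1--0,111-
  15 | 111-  (sole → essential)
Essential prime implicants: 111-

1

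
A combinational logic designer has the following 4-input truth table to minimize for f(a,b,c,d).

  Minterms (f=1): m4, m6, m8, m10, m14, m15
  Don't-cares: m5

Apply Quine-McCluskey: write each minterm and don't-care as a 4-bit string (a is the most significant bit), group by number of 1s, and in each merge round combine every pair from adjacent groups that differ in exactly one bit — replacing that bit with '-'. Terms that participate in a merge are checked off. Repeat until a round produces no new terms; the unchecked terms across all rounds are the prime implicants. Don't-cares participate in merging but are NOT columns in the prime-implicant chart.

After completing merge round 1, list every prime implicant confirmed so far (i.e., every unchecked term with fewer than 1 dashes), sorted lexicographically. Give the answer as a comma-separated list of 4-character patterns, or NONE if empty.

Round 0: 0100✓ 0101✓ 0110✓ 1000✓ 1010✓ 1110✓ 1111✓
Round 1: -110 01-0 010- 1-10 10-0 111-
PIs = {-110, 01-0, 010-, 1-10, 10-0, 111-}

NONE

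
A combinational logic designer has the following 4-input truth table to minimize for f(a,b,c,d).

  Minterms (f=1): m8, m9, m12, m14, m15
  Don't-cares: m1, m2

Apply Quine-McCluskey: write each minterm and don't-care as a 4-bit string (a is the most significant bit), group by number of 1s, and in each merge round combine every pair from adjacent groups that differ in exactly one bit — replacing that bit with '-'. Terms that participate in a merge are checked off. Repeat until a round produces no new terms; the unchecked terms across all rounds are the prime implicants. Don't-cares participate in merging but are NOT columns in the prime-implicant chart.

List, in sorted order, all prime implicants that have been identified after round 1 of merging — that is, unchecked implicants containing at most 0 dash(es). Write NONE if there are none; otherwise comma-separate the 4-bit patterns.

[col 0] 0001*, 0010, 1000*, 1001*, 1100*, 1110*, 1111*
[col 1] -001, 1-00, 100-, 11-0, 111-
Prime implicants: -001, 0010, 1-00, 100-, 11-0, 111-

0010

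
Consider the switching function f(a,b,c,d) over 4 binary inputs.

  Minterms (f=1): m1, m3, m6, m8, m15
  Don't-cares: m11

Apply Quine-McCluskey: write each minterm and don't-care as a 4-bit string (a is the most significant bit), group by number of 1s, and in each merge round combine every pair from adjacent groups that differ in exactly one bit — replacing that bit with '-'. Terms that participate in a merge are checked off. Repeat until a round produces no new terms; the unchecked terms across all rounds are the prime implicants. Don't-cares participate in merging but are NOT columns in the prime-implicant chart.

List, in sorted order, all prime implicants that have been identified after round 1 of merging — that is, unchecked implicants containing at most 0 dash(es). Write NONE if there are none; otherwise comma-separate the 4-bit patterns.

0110, 1000

Round 0: 0001✓ 0011✓ 0110 1000 1011✓ 1111✓
Round 1: -011 00-1 1-11
PIs = {-011, 00-1, 0110, 1-11, 1000}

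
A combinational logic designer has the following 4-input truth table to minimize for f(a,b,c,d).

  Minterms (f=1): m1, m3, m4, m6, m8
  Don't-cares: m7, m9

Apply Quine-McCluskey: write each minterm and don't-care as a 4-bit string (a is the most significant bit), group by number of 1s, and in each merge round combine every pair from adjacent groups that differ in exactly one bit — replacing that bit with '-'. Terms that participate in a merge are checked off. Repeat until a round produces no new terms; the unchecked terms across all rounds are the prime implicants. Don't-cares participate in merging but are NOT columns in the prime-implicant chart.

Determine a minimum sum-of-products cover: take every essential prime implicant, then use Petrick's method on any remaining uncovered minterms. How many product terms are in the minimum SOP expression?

3

size-2^0 implicants → 0001(✓)  0011(✓)  0100(✓)  0110(✓)  0111(✓)  1000(✓)  1001(✓)
size-2^1 implicants → -001  0-11  00-1  01-0  011-  100-
Unchecked terms (primes): -001, 0-11, 00-1, 01-0, 011-, 100-
Minterm coverage:
  m1 ⊆ -001,00-1
  m3 ⊆ 0-11,00-1
  m4 ⊆ 01-0 [E]
  m6 ⊆ 01-0,011-
  m8 ⊆ 100- [E]
E = {01-0, 100-}
Petrick residual → 00-1
Cover = a'b'd + a'bd' + ab'c'  |cover|=3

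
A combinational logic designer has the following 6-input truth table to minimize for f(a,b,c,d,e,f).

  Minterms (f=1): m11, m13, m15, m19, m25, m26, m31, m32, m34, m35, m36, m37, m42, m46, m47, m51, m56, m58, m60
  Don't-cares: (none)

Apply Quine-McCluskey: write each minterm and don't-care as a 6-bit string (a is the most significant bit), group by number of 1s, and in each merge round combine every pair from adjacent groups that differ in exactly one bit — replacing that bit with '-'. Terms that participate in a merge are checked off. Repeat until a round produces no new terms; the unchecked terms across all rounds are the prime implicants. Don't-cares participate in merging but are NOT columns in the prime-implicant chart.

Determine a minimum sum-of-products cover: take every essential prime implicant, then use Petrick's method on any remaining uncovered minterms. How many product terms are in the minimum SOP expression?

size-2^0 implicants → 001011(✓)  001101(✓)  001111(✓)  010011(✓)  011001  011010(✓)  011111(✓)  100000(✓)  100010(✓)  100011(✓)  100100(✓)  100101(✓)  101010(✓)  101110(✓)  101111(✓)  110011(✓)  111000(✓)  111010(✓)  111100(✓)
size-2^1 implicants → -01111  -10011  -11010  0-1111  001-11  0011-1  1-0011  1-1010  10-010  100-00  1000-0  10001-  10010-  101-10  10111-  111-00  1110-0
Unchecked terms (primes): -01111, -10011, -11010, 0-1111, 001-11, 0011-1, 011001, 1-0011, 1-1010, 10-010, 100-00, 1000-0, 10001-, 10010-, 101-10, 10111-, 111-00, 1110-0
Minterm coverage:
  m11 ⊆ 001-11 [E]
  m13 ⊆ 0011-1 [E]
  m15 ⊆ -01111,0-1111,001-11,0011-1
  m19 ⊆ -10011 [E]
  m25 ⊆ 011001 [E]
  m26 ⊆ -11010 [E]
  m31 ⊆ 0-1111 [E]
  m32 ⊆ 100-00,1000-0
  m34 ⊆ 10-010,1000-0,10001-
  m35 ⊆ 1-0011,10001-
  m36 ⊆ 100-00,10010-
  m37 ⊆ 10010- [E]
  m42 ⊆ 1-1010,10-010,101-10
  m46 ⊆ 101-10,10111-
  m47 ⊆ -01111,10111-
  m51 ⊆ -10011,1-0011
  m56 ⊆ 111-00,1110-0
  m58 ⊆ -11010,1-1010,1110-0
  m60 ⊆ 111-00 [E]
E = {-10011, -11010, 0-1111, 001-11, 0011-1, 011001, 10010-, 111-00}
Petrick residual → -01111, 1-0011, 1000-0, 101-10
Cover = b'cdef + bc'd'ef + bcd'ef' + a'cdef + a'b'cef + a'b'cdf + a'bcd'e'f + ac'd'ef + ab'c'd'f' + ab'c'de' + ab'cef' + abce'f'  |cover|=12

12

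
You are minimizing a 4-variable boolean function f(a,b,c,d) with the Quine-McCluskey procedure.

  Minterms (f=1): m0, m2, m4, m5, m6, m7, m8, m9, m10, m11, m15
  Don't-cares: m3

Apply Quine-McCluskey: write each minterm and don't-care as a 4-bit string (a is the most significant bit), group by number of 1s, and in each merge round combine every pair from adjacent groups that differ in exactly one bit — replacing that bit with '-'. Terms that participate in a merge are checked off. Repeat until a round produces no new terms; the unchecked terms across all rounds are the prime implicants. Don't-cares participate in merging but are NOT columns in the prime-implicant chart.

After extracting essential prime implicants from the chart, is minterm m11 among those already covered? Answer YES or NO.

size-2^0 implicants → 0000(✓)  0010(✓)  0011(✓)  0100(✓)  0101(✓)  0110(✓)  0111(✓)  1000(✓)  1001(✓)  1010(✓)  1011(✓)  1111(✓)
size-2^1 implicants → -000(✓)  -010(✓)  -011(✓)  -111(✓)  0-00(✓)  0-10(✓)  0-11(✓)  00-0(✓)  001-(✓)  01-0(✓)  01-1(✓)  010-(✓)  011-(✓)  1-11(✓)  10-0(✓)  10-1(✓)  100-(✓)  101-(✓)
size-2^2 implicants → --11  -0-0  -01-  0--0  0-1-  01--  10--
Unchecked terms (primes): --11, -0-0, -01-, 0--0, 0-1-, 01--, 10--
Minterm coverage:
  m0 ⊆ -0-0,0--0
  m2 ⊆ -0-0,-01-,0--0,0-1-
  m4 ⊆ 0--0,01--
  m5 ⊆ 01-- [E]
  m6 ⊆ 0--0,0-1-,01--
  m7 ⊆ --11,0-1-,01--
  m8 ⊆ -0-0,10--
  m9 ⊆ 10-- [E]
  m10 ⊆ -0-0,-01-,10--
  m11 ⊆ --11,-01-,10--
  m15 ⊆ --11 [E]
E = {--11, 01--, 10--}

YES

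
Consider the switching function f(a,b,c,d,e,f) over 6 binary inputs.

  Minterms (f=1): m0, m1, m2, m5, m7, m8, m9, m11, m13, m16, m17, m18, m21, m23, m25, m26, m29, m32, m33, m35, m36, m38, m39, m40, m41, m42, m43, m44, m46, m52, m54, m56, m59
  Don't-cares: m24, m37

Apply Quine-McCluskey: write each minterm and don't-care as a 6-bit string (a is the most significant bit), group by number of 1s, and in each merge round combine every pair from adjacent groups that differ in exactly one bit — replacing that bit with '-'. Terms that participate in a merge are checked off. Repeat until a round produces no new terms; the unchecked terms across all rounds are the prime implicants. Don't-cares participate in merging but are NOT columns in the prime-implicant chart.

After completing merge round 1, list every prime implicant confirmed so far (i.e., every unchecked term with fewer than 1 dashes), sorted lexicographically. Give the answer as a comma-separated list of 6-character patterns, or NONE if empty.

NONE

Round 0: 000000✓ 000001✓ 000010✓ 000101✓ 000111✓ 001000✓ 001001✓ 001011✓ 001101✓ 010000✓ 010001✓ 010010✓ 010101✓ 010111✓ 011000✓ 011001✓ 011010✓ 011101✓ 100000✓ 100001✓ 100011✓ 100100✓ 100101✓ 100110✓ 100111✓ 101000✓ 101001✓ 101010✓ 101011✓ 101100✓ 101110✓ 110100✓ 110110✓ 111000✓ 111011✓
Round 1: -00000✓ -00001✓ -00101✓ -00111✓ -01000✓ -01001✓ -01011✓ -11000✓ 0-0000✓ 0-0001✓ 0-0010✓ 0-0101✓ 0-0111✓ 0-1000✓ 0-1001✓ 0-1101✓ 00-000✓ 00-001✓ 00-101✓ 000-01✓ 0000-0✓ 00000-✓ 0001-1✓ 001-01✓ 0010-1✓ 00100-✓ 01-000✓ 01-001✓ 01-010✓ 01-101✓ 010-01✓ 0100-0✓ 01000-✓ 0101-1✓ 011-01✓ 0110-0✓ 01100-✓ 1-0100✓ 1-0110✓ 1-1000✓ 1-1011 10-000✓ 10-001✓ 10-011✓ 10-100✓ 10-110✓ 100-00✓ 100-01✓ 100-11✓ 1000-1✓ 10000-✓ 1001-0✓ 1001-1✓ 10010-✓ 10011-✓ 101-00✓ 101-10✓ 1010-0✓ 1010-1✓ 10100-✓ 10101-✓ 1011-0✓ 1101-0✓
Round 2: --1000 -0-000✓ -0-001✓ -00-01 -0000-✓ -001-1 -010-1 -0100-✓ 0--000✓ 0--001✓ 0--101✓ 0-0-01✓ 0-00-0 0-000-✓ 0-01-1 0-1-01✓ 0-100-✓ 00--01✓ 00-00-✓ 01--01✓ 01-0-0 01-00-✓ 1-01-0 10--00 10-0-1 10-00-✓ 10-1-0 100--1 100-0- 1001-- 101--0 1010--
Round 3: -0-00- 0---01 0--00-
PIs = {--1000, -0-00-, -00-01, -001-1, -010-1, 0---01, 0--00-, 0-00-0, 0-01-1, 01-0-0, 1-01-0, 1-1011, 10--00, 10-0-1, 10-1-0, 100--1, 100-0-, 1001--, 101--0, 1010--}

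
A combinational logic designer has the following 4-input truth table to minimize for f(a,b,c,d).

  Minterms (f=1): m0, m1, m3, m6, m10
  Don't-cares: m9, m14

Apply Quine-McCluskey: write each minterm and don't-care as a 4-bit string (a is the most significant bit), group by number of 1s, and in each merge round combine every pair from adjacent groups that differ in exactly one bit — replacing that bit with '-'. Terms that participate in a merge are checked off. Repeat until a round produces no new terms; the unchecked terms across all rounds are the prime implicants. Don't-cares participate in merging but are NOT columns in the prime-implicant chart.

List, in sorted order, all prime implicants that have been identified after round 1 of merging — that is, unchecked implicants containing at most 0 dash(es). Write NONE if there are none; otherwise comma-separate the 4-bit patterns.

NONE

[col 0] 0000*, 0001*, 0011*, 0110*, 1001*, 1010*, 1110*
[col 1] -001, -110, 00-1, 000-, 1-10
Prime implicants: -001, -110, 00-1, 000-, 1-10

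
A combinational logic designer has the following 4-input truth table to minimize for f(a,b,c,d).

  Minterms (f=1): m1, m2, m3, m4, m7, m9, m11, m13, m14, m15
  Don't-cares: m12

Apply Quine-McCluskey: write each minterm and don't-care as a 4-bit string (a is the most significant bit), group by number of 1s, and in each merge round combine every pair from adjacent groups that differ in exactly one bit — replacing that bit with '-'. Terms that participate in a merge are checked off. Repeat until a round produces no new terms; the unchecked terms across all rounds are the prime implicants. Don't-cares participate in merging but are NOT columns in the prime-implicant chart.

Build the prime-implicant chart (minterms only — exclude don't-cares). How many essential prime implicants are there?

5

[col 0] 0001*, 0010*, 0011*, 0100*, 0111*, 1001*, 1011*, 1100*, 1101*, 1110*, 1111*
[col 1] -001*, -011*, -100, -111*, 0-11*, 00-1*, 001-, 1-01*, 1-11*, 10-1*, 11-0*, 11-1*, 110-*, 111-*
[col 2] --11, -0-1, 1--1, 11--
Prime implicants: --11, -0-1, -100, 001-, 1--1, 11--
PI chart (minterm → PIs covering it):
  1 | -0-1  (sole → essential)
  2 | 001-  (sole → essential)
  3 | --11,-0-1,001-
  4 | -100  (sole → essential)
  7 | --11  (sole → essential)
  9 | -0-1,1--1
  11 | --11,-0-1,1--1
  13 | 1--1,11--
  14 | 11--  (sole → essential)
  15 | --11,1--1,11--
Essential prime implicants: --11, -0-1, -100, 001-, 11--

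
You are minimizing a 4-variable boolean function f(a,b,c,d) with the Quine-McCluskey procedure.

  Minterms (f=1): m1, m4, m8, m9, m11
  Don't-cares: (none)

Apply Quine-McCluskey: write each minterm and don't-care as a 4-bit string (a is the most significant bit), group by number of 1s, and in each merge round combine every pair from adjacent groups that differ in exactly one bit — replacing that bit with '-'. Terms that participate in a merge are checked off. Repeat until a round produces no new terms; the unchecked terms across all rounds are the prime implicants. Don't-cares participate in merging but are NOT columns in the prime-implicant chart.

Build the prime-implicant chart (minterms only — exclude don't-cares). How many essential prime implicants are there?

size-2^0 implicants → 0001(✓)  0100  1000(✓)  1001(✓)  1011(✓)
size-2^1 implicants → -001  10-1  100-
Unchecked terms (primes): -001, 0100, 10-1, 100-
Minterm coverage:
  m1 ⊆ -001 [E]
  m4 ⊆ 0100 [E]
  m8 ⊆ 100- [E]
  m9 ⊆ -001,10-1,100-
  m11 ⊆ 10-1 [E]
E = {-001, 0100, 10-1, 100-}

4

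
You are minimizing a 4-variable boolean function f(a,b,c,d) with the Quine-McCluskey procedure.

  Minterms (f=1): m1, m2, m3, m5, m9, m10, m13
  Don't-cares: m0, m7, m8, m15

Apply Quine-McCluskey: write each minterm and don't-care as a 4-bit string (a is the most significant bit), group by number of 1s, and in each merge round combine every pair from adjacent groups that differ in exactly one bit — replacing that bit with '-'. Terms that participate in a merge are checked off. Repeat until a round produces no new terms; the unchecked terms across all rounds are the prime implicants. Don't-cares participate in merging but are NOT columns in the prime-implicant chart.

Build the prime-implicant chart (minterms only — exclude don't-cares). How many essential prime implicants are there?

[col 0] 0000*, 0001*, 0010*, 0011*, 0101*, 0111*, 1000*, 1001*, 1010*, 1101*, 1111*
[col 1] -000*, -001*, -010*, -101*, -111*, 0-01*, 0-11*, 00-0*, 00-1*, 000-*, 001-*, 01-1*, 1-01*, 10-0*, 100-*, 11-1*
[col 2] --01, -0-0, -00-, -1-1, 0--1, 00--
Prime implicants: --01, -0-0, -00-, -1-1, 0--1, 00--
PI chart (minterm → PIs covering it):
  1 | --01,-00-,0--1,00--
  2 | -0-0,00--
  3 | 0--1,00--
  5 | --01,-1-1,0--1
  9 | --01,-00-
  10 | -0-0  (sole → essential)
  13 | --01,-1-1
Essential prime implicants: -0-0

1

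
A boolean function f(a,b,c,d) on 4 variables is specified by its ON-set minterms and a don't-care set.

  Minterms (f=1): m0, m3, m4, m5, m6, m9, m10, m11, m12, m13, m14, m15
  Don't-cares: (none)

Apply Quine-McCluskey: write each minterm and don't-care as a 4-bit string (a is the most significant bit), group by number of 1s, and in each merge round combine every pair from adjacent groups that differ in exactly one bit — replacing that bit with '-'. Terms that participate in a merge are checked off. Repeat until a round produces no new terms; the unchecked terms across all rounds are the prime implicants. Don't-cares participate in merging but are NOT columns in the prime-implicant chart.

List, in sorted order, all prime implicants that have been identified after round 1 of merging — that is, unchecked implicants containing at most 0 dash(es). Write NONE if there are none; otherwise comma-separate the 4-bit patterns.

NONE

[col 0] 0000*, 0011*, 0100*, 0101*, 0110*, 1001*, 1010*, 1011*, 1100*, 1101*, 1110*, 1111*
[col 1] -011, -100*, -101*, -110*, 0-00, 01-0*, 010-*, 1-01*, 1-10*, 1-11*, 10-1*, 101-*, 11-0*, 11-1*, 110-*, 111-*
[col 2] -1-0, -10-, 1--1, 1-1-, 11--
Prime implicants: -011, -1-0, -10-, 0-00, 1--1, 1-1-, 11--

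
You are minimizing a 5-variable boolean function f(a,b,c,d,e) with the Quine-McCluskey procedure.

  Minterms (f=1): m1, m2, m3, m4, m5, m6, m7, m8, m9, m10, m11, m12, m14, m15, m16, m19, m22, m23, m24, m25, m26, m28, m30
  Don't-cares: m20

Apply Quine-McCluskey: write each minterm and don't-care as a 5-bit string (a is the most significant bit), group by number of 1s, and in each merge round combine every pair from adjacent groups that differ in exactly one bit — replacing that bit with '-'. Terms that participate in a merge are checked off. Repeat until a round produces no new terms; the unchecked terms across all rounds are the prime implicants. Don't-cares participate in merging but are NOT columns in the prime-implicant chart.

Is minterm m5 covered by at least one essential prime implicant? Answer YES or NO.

NO

[col 0] 00001*, 00010*, 00011*, 00100*, 00101*, 00110*, 00111*, 01000*, 01001*, 01010*, 01011*, 01100*, 01110*, 01111*, 10000*, 10011*, 10100*, 10110*, 10111*, 11000*, 11001*, 11010*, 11100*, 11110*
[col 1] -0011*, -0100*, -0110*, -0111*, -1000*, -1001*, -1010*, -1100*, -1110*, 0-001*, 0-010*, 0-011*, 0-100*, 0-110*, 0-111*, 00-01*, 00-10*, 00-11*, 000-1*, 0001-*, 001-0*, 001-1*, 0010-*, 0011-*, 01-00*, 01-10*, 01-11*, 010-0*, 010-1*, 0100-*, 0101-*, 011-0*, 0111-*, 1-000*, 1-100*, 1-110*, 10-00*, 10-11*, 101-0*, 1011-*, 11-00*, 11-10*, 110-0*, 1100-*, 111-0*
[col 2] --100*, --110*, -0-11, -01-0*, -011-, -1-00*, -1-10*, -10-0*, -100-, -11-0*, 0--10*, 0--11*, 0-0-1, 0-01-*, 0-1-0*, 0-11-*, 00--1, 00-1-*, 001--, 01--0*, 01-1-*, 010--, 1--00, 1-1-0*, 11--0*
[col 3] --1-0, -1--0, 0--1-
Prime implicants: --1-0, -0-11, -011-, -1--0, -100-, 0--1-, 0-0-1, 00--1, 001--, 010--, 1--00
PI chart (minterm → PIs covering it):
  1 | 0-0-1,00--1
  2 | 0--1-  (sole → essential)
  3 | -0-11,0--1-,0-0-1,00--1
  4 | --1-0,001--
  5 | 00--1,001--
  6 | --1-0,-011-,0--1-,001--
  7 | -0-11,-011-,0--1-,00--1,001--
  8 | -1--0,-100-,010--
  9 | -100-,0-0-1,010--
  10 | -1--0,0--1-,010--
  11 | 0--1-,0-0-1,010--
  12 | --1-0,-1--0
  14 | --1-0,-1--0,0--1-
  15 | 0--1-  (sole → essential)
  16 | 1--00  (sole → essential)
  19 | -0-11  (sole → essential)
  22 | --1-0,-011-
  23 | -0-11,-011-
  24 | -1--0,-100-,1--00
  25 | -100-  (sole → essential)
  26 | -1--0  (sole → essential)
  28 | --1-0,-1--0,1--00
  30 | --1-0,-1--0
Essential prime implicants: -0-11, -1--0, -100-, 0--1-, 1--00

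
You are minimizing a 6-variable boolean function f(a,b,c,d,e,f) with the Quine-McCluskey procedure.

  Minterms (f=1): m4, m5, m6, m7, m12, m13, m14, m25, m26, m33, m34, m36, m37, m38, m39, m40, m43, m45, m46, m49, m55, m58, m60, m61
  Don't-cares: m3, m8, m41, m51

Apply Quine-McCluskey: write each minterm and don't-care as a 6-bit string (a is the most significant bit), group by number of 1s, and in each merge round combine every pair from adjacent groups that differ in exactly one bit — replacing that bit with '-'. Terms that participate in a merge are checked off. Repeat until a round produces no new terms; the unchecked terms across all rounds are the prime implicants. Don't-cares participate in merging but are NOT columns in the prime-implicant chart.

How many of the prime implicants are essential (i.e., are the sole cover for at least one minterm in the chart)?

[col 0] 000011*, 000100*, 000101*, 000110*, 000111*, 001000*, 001100*, 001101*, 001110*, 011001, 011010*, 100001*, 100010*, 100100*, 100101*, 100110*, 100111*, 101000*, 101001*, 101011*, 101101*, 101110*, 110001*, 110011*, 110111*, 111010*, 111100*, 111101*
[col 1] -00100*, -00101*, -00110*, -00111*, -01000, -01101*, -01110*, -11010, 00-100*, 00-101*, 00-110*, 000-11, 0001-0*, 0001-1*, 00010-*, 00011-*, 001-00, 0011-0*, 00110-*, 1-0001, 1-0111, 1-1101, 10-001*, 10-101*, 10-110*, 100-01*, 100-10, 1001-0*, 1001-1*, 10010-*, 10011-*, 101-01*, 1010-1, 10100-, 110-11, 1100-1, 11110-
[col 2] -0-101, -0-110, -001-0*, -001-1*, -0010-*, -0011-*, 00-1-0, 00-10-, 0001--*, 10--01, 1001--*
[col 3] -001--
Prime implicants: -0-101, -0-110, -001--, -01000, -11010, 00-1-0, 00-10-, 000-11, 001-00, 011001, 1-0001, 1-0111, 1-1101, 10--01, 100-10, 1010-1, 10100-, 110-11, 1100-1, 11110-
PI chart (minterm → PIs covering it):
  4 | -001--,00-1-0,00-10-
  5 | -0-101,-001--,00-10-
  6 | -0-110,-001--,00-1-0
  7 | -001--,000-11
  12 | 00-1-0,00-10-,001-00
  13 | -0-101,00-10-
  14 | -0-110,00-1-0
  25 | 011001  (sole → essential)
  26 | -11010  (sole → essential)
  33 | 1-0001,10--01
  34 | 100-10  (sole → essential)
  36 | -001--  (sole → essential)
  37 | -0-101,-001--,10--01
  38 | -0-110,-001--,100-10
  39 | -001--,1-0111
  40 | -01000,10100-
  43 | 1010-1  (sole → essential)
  45 | -0-101,1-1101,10--01
  46 | -0-110  (sole → essential)
  49 | 1-0001,1100-1
  55 | 1-0111,110-11
  58 | -11010  (sole → essential)
  60 | 11110-  (sole → essential)
  61 | 1-1101,11110-
Essential prime implicants: -0-110, -001--, -11010, 011001, 100-10, 1010-1, 11110-

7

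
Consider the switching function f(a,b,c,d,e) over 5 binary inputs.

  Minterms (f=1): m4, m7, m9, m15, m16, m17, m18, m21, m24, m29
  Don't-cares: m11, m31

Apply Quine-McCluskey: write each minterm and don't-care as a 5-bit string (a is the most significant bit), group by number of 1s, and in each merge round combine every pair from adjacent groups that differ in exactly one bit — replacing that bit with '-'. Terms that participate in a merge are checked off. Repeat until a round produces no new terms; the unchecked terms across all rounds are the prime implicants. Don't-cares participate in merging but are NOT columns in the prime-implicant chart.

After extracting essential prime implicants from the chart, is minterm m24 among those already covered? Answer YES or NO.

YES

size-2^0 implicants → 00100  00111(✓)  01001(✓)  01011(✓)  01111(✓)  10000(✓)  10001(✓)  10010(✓)  10101(✓)  11000(✓)  11101(✓)  11111(✓)
size-2^1 implicants → -1111  0-111  01-11  010-1  1-000  1-101  10-01  100-0  1000-  111-1
Unchecked terms (primes): -1111, 0-111, 00100, 01-11, 010-1, 1-000, 1-101, 10-01, 100-0, 1000-, 111-1
Minterm coverage:
  m4 ⊆ 00100 [E]
  m7 ⊆ 0-111 [E]
  m9 ⊆ 010-1 [E]
  m15 ⊆ -1111,0-111,01-11
  m16 ⊆ 1-000,100-0,1000-
  m17 ⊆ 10-01,1000-
  m18 ⊆ 100-0 [E]
  m21 ⊆ 1-101,10-01
  m24 ⊆ 1-000 [E]
  m29 ⊆ 1-101,111-1
E = {0-111, 00100, 010-1, 1-000, 100-0}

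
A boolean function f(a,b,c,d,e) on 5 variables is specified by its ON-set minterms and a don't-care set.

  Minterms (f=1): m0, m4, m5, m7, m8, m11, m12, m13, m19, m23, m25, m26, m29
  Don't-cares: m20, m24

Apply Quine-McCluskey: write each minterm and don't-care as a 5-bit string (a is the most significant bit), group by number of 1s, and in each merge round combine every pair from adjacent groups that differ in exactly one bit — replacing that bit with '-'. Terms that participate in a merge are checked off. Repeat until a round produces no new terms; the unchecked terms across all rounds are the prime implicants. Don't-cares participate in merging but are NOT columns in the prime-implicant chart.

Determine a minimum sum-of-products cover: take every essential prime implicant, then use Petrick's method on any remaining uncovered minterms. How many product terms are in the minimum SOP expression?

size-2^0 implicants → 00000(✓)  00100(✓)  00101(✓)  00111(✓)  01000(✓)  01011  01100(✓)  01101(✓)  10011(✓)  10100(✓)  10111(✓)  11000(✓)  11001(✓)  11010(✓)  11101(✓)
size-2^1 implicants → -0100  -0111  -1000  -1101  0-000(✓)  0-100(✓)  0-101(✓)  00-00(✓)  001-1  0010-(✓)  01-00(✓)  0110-(✓)  10-11  11-01  110-0  1100-
size-2^2 implicants → 0--00  0-10-
Unchecked terms (primes): -0100, -0111, -1000, -1101, 0--00, 0-10-, 001-1, 01011, 10-11, 11-01, 110-0, 1100-
Minterm coverage:
  m0 ⊆ 0--00 [E]
  m4 ⊆ -0100,0--00,0-10-
  m5 ⊆ 0-10-,001-1
  m7 ⊆ -0111,001-1
  m8 ⊆ -1000,0--00
  m11 ⊆ 01011 [E]
  m12 ⊆ 0--00,0-10-
  m13 ⊆ -1101,0-10-
  m19 ⊆ 10-11 [E]
  m23 ⊆ -0111,10-11
  m25 ⊆ 11-01,1100-
  m26 ⊆ 110-0 [E]
  m29 ⊆ -1101,11-01
E = {0--00, 01011, 10-11, 110-0}
Petrick residual → -0111, 0-10-, 11-01
Cover = b'cde + a'd'e' + a'cd' + a'bc'de + ab'de + abd'e + abc'e'  |cover|=7

7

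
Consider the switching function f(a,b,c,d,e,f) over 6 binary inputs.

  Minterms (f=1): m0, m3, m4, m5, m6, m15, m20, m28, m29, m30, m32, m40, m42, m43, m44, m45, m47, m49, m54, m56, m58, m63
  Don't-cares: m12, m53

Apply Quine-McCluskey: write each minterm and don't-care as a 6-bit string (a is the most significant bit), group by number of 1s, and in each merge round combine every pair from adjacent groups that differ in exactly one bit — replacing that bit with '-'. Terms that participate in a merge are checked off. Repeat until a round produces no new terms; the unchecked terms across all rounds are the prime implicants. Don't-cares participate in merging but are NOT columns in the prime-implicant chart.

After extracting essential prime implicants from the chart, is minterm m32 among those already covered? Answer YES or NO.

Round 0: 000000✓ 000011 000100✓ 000101✓ 000110✓ 001100✓ 001111✓ 010100✓ 011100✓ 011101✓ 011110✓ 100000✓ 101000✓ 101010✓ 101011✓ 101100✓ 101101✓ 101111✓ 110001✓ 110101✓ 110110 111000✓ 111010✓ 111111✓
Round 1: -00000 -01100 -01111 0-0100✓ 0-1100✓ 00-100✓ 000-00 0001-0 00010- 01-100✓ 0111-0 01110- 1-1000✓ 1-1010✓ 1-1111 10-000 101-00 101-11 1010-0✓ 10101- 1011-1 10110- 110-01 1110-0✓
Round 2: 0--100 1-10-0
PIs = {-00000, -01100, -01111, 0--100, 000-00, 000011, 0001-0, 00010-, 0111-0, 01110-, 1-10-0, 1-1111, 10-000, 101-00, 101-11, 10101-, 1011-1, 10110-, 110-01, 110110}
Coverage chart:
  m0: -00000,000-00
  m3: 000011 ←essential
  m4: 0--100,000-00,0001-0,00010-
  m5: 00010- ←essential
  m6: 0001-0 ←essential
  m15: -01111 ←essential
  m20: 0--100 ←essential
  m28: 0--100,0111-0,01110-
  m29: 01110- ←essential
  m30: 0111-0 ←essential
  m32: -00000,10-000
  m40: 1-10-0,10-000,101-00
  m42: 1-10-0,10101-
  m43: 101-11,10101-
  m44: -01100,101-00,10110-
  m45: 1011-1,10110-
  m47: -01111,1-1111,101-11,1011-1
  m49: 110-01 ←essential
  m54: 110110 ←essential
  m56: 1-10-0 ←essential
  m58: 1-10-0 ←essential
  m63: 1-1111 ←essential
Essential: -01111, 0--100, 000011, 0001-0, 00010-, 0111-0, 01110-, 1-10-0, 1-1111, 110-01, 110110

NO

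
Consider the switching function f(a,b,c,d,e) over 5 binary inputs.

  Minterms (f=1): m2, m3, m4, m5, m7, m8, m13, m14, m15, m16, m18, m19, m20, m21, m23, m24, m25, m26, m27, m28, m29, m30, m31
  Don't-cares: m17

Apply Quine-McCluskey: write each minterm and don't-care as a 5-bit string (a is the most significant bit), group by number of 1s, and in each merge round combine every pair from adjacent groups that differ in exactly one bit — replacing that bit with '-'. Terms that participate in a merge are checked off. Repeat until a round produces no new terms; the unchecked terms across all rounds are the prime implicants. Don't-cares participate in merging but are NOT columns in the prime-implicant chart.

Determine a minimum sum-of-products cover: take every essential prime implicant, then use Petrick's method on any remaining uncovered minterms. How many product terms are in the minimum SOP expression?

7

[col 0] 00010*, 00011*, 00100*, 00101*, 00111*, 01000*, 01101*, 01110*, 01111*, 10000*, 10001*, 10010*, 10011*, 10100*, 10101*, 10111*, 11000*, 11001*, 11010*, 11011*, 11100*, 11101*, 11110*, 11111*
[col 1] -0010*, -0011*, -0100*, -0101*, -0111*, -1000, -1101*, -1110*, -1111*, 0-101*, 0-111*, 00-11*, 0001-*, 001-1*, 0010-*, 011-1*, 0111-*, 1-000*, 1-001*, 1-010*, 1-011*, 1-100*, 1-101*, 1-111*, 10-00*, 10-01*, 10-11*, 100-0*, 100-1*, 1000-*, 1001-*, 101-1*, 1010-*, 11-00*, 11-01*, 11-10*, 11-11*, 110-0*, 110-1*, 1100-*, 1101-*, 111-0*, 111-1*, 1110-*, 1111-*
[col 2] --101*, --111*, -0-11, -001-, -01-1*, -010-, -11-1*, -111-, 0-1-1*, 1--00*, 1--01*, 1--11*, 1-0-0*, 1-0-1*, 1-00-*, 1-01-*, 1-1-1*, 1-10-*, 10--1*, 10-0-*, 100--*, 11--0*, 11--1*, 11-0-*, 11-1-*, 110--*, 111--*
[col 3] --1-1, 1---1, 1--0-, 1-0--, 11---
Prime implicants: --1-1, -0-11, -001-, -010-, -1000, -111-, 1---1, 1--0-, 1-0--, 11---
PI chart (minterm → PIs covering it):
  2 | -001-  (sole → essential)
  3 | -0-11,-001-
  4 | -010-  (sole → essential)
  5 | --1-1,-010-
  7 | --1-1,-0-11
  8 | -1000  (sole → essential)
  13 | --1-1  (sole → essential)
  14 | -111-  (sole → essential)
  15 | --1-1,-111-
  16 | 1--0-,1-0--
  18 | -001-,1-0--
  19 | -0-11,-001-,1---1,1-0--
  20 | -010-,1--0-
  21 | --1-1,-010-,1---1,1--0-
  23 | --1-1,-0-11,1---1
  24 | -1000,1--0-,1-0--,11---
  25 | 1---1,1--0-,1-0--,11---
  26 | 1-0--,11---
  27 | 1---1,1-0--,11---
  28 | 1--0-,11---
  29 | --1-1,1---1,1--0-,11---
  30 | -111-,11---
  31 | --1-1,-111-,1---1,11---
Essential prime implicants: --1-1, -001-, -010-, -1000, -111-
Petrick residual → 1--0-, 1-0--
Minimum SOP uses 7 PIs: ce + b'c'd + b'cd' + bc'd'e' + bcd + ad' + ac'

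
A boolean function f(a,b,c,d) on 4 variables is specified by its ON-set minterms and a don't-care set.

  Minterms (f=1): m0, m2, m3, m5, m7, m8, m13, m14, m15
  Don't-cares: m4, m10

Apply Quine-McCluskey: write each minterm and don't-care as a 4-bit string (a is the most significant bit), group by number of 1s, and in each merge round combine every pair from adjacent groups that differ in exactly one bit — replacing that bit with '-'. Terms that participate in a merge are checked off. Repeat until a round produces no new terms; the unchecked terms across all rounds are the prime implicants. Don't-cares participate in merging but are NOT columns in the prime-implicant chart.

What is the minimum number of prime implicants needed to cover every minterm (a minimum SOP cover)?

Round 0: 0000✓ 0010✓ 0011✓ 0100✓ 0101✓ 0111✓ 1000✓ 1010✓ 1101✓ 1110✓ 1111✓
Round 1: -000✓ -010✓ -101✓ -111✓ 0-00 0-11 00-0✓ 001- 01-1✓ 010- 1-10 10-0✓ 11-1✓ 111-
Round 2: -0-0 -1-1
PIs = {-0-0, -1-1, 0-00, 0-11, 001-, 010-, 1-10, 111-}
Coverage chart:
  m0: -0-0,0-00
  m2: -0-0,001-
  m3: 0-11,001-
  m5: -1-1,010-
  m7: -1-1,0-11
  m8: -0-0 ←essential
  m13: -1-1 ←essential
  m14: 1-10,111-
  m15: -1-1,111-
Essential: -0-0, -1-1
Petrick residual → 0-11, 1-10
Min cover (4 terms): b'd' + bd + a'cd + acd'

4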